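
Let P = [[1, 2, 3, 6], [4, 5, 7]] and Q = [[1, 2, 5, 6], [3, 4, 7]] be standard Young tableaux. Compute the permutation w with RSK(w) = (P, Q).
4 5 1 2 3 7 6

Reverse the RSK construction: for i from n down to 1, find the cell of Q containing i, remove the entry at that cell from P, and reverse-bump it up through P; the value ejected from row 1 is w(i).

Step i=7: Q has 7 at row 2, column 3; remove 7 from row 2 of P and reverse-bump: 7 enters row 1 and ejects 6. So w(7) = 6. P is now [[1, 2, 3, 7], [4, 5]].
Step i=6: Q has 6 at row 1, column 4; remove that cell from P, ejecting 7. So w(6) = 7. P is now [[1, 2, 3], [4, 5]].
Step i=5: Q has 5 at row 1, column 3; remove that cell from P, ejecting 3. So w(5) = 3. P is now [[1, 2], [4, 5]].
Step i=4: Q has 4 at row 2, column 2; remove 5 from row 2 of P and reverse-bump: 5 enters row 1 and ejects 2. So w(4) = 2. P is now [[1, 5], [4]].
Step i=3: Q has 3 at row 2, column 1; remove 4 from row 2 of P and reverse-bump: 4 enters row 1 and ejects 1. So w(3) = 1. P is now [[4, 5]].
Step i=2: Q has 2 at row 1, column 2; remove that cell from P, ejecting 5. So w(2) = 5. P is now [[4]].
Step i=1: Q has 1 at row 1, column 1; remove that cell from P, ejecting 4. So w(1) = 4. P is now [].

So w = 4 5 1 2 3 7 6.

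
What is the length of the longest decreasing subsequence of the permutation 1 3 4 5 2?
2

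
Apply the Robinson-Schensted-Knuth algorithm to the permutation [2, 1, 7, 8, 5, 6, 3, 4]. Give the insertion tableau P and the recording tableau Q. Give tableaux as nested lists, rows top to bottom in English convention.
P = [[1, 3, 4], [2, 5, 6], [7, 8]], Q = [[1, 3, 4], [2, 5, 6], [7, 8]]

Insert each entry of the permutation into P by Schensted row insertion, recording in Q the position of each new cell.

Insert 2: appended to row 1. P = [[2]].
Insert 1: 1 bumps 2 from row 1; 2 starts row 2. P = [[1], [2]].
Insert 7: appended to row 1. P = [[1, 7], [2]].
Insert 8: appended to row 1. P = [[1, 7, 8], [2]].
Insert 5: 5 bumps 7 from row 1; 7 appends to row 2. P = [[1, 5, 8], [2, 7]].
Insert 6: 6 bumps 8 from row 1; 8 appends to row 2. P = [[1, 5, 6], [2, 7, 8]].
Insert 3: 3 bumps 5 from row 1; 5 bumps 7 from row 2; 7 starts row 3. P = [[1, 3, 6], [2, 5, 8], [7]].
Insert 4: 4 bumps 6 from row 1; 6 bumps 8 from row 2; 8 appends to row 3. P = [[1, 3, 4], [2, 5, 6], [7, 8]].

So P = [[1, 3, 4], [2, 5, 6], [7, 8]], Q = [[1, 3, 4], [2, 5, 6], [7, 8]].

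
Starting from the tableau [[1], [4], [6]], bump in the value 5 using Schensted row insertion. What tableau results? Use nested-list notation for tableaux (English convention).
[[1, 5], [4], [6]]

5 is larger than every entry of row 1, so it is appended to row 1. The new tableau is [[1, 5], [4], [6]].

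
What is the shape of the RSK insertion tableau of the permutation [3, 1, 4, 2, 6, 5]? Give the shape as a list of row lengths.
[3, 3]

Row-insert each entry into an empty tableau.

After inserting 3: P = [[3]].
After inserting 1: P = [[1], [3]].
After inserting 4: P = [[1, 4], [3]].
After inserting 2: P = [[1, 2], [3, 4]].
After inserting 6: P = [[1, 2, 6], [3, 4]].
After inserting 5: P = [[1, 2, 5], [3, 4, 6]].

The final insertion tableau P = [[1, 2, 5], [3, 4, 6]] has shape [3, 3].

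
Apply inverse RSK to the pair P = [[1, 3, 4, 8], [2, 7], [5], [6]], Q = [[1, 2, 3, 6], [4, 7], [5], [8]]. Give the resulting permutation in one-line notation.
Reverse RSK: for i = n, n-1, ..., 1, locate i in Q, remove the corresponding corner cell from P, and reverse-bump its entry up through P; the value ejected from row 1 is w(i).

So w = 2 6 7 5 3 8 4 1.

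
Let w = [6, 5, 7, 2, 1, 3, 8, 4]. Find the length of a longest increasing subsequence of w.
3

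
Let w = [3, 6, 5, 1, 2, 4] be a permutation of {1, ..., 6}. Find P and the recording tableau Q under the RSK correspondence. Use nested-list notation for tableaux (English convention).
Insert each entry of the permutation into P by Schensted row insertion, recording in Q the position of each new cell.

Insert 3: appended to row 1. P = [[3]].
Insert 6: appended to row 1. P = [[3, 6]].
Insert 5: 5 bumps 6 from row 1; 6 starts row 2. P = [[3, 5], [6]].
Insert 1: 1 bumps 3 from row 1; 3 bumps 6 from row 2; 6 starts row 3. P = [[1, 5], [3], [6]].
Insert 2: 2 bumps 5 from row 1; 5 appends to row 2. P = [[1, 2], [3, 5], [6]].
Insert 4: appended to row 1. P = [[1, 2, 4], [3, 5], [6]].

So P = [[1, 2, 4], [3, 5], [6]], Q = [[1, 2, 6], [3, 5], [4]].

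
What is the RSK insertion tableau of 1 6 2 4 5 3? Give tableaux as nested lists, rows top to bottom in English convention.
P = [[1, 2, 3, 5], [4], [6]]

Insert 1: appended to row 1. P = [[1]].
Insert 6: appended to row 1. P = [[1, 6]].
Insert 2: 2 bumps 6 from row 1; 6 starts row 2. P = [[1, 2], [6]].
Insert 4: appended to row 1. P = [[1, 2, 4], [6]].
Insert 5: appended to row 1. P = [[1, 2, 4, 5], [6]].
Insert 3: 3 bumps 4 from row 1; 4 bumps 6 from row 2; 6 starts row 3. P = [[1, 2, 3, 5], [4], [6]].

So P = [[1, 2, 3, 5], [4], [6]].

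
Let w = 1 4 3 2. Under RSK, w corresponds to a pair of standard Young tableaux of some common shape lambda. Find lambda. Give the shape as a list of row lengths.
Row-insert each entry into an empty tableau.

After inserting 1: P = [[1]].
After inserting 4: P = [[1, 4]].
After inserting 3: P = [[1, 3], [4]].
After inserting 2: P = [[1, 2], [3], [4]].

The final insertion tableau P = [[1, 2], [3], [4]] has shape [2, 1, 1].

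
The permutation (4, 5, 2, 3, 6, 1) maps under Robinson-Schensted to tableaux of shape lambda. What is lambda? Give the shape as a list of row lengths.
[3, 2, 1]

Row-insert each entry into an empty tableau.

After inserting 4: P = [[4]].
After inserting 5: P = [[4, 5]].
After inserting 2: P = [[2, 5], [4]].
After inserting 3: P = [[2, 3], [4, 5]].
After inserting 6: P = [[2, 3, 6], [4, 5]].
After inserting 1: P = [[1, 3, 6], [2, 5], [4]].

The final insertion tableau P = [[1, 3, 6], [2, 5], [4]] has shape [3, 2, 1].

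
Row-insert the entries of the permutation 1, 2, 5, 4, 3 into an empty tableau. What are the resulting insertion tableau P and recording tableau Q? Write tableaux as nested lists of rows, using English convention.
P = [[1, 2, 3], [4], [5]], Q = [[1, 2, 3], [4], [5]]

Insert each entry of the permutation into P by Schensted row insertion, recording in Q the position of each new cell.

After inserting 1: P = [[1]].
After inserting 2: P = [[1, 2]].
After inserting 5: P = [[1, 2, 5]].
After inserting 4: P = [[1, 2, 4], [5]].
After inserting 3: P = [[1, 2, 3], [4], [5]].

So P = [[1, 2, 3], [4], [5]], Q = [[1, 2, 3], [4], [5]].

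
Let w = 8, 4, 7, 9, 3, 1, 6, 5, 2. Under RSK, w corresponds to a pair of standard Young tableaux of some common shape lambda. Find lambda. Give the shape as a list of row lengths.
Row-insert each entry into an empty tableau.

After inserting 8: P = [[8]].
After inserting 4: P = [[4], [8]].
After inserting 7: P = [[4, 7], [8]].
After inserting 9: P = [[4, 7, 9], [8]].
After inserting 3: P = [[3, 7, 9], [4], [8]].
After inserting 1: P = [[1, 7, 9], [3], [4], [8]].
After inserting 6: P = [[1, 6, 9], [3, 7], [4], [8]].
After inserting 5: P = [[1, 5, 9], [3, 6], [4, 7], [8]].
After inserting 2: P = [[1, 2, 9], [3, 5], [4, 6], [7], [8]].

The final insertion tableau P = [[1, 2, 9], [3, 5], [4, 6], [7], [8]] has shape [3, 2, 2, 1, 1].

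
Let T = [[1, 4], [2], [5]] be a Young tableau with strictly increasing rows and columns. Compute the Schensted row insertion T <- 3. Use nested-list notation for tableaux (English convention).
In row 1, 3 replaces 4 (the leftmost entry greater than 3); 4 is bumped to row 2. 4 is appended to row 2. The new tableau is [[1, 3], [2, 4], [5]].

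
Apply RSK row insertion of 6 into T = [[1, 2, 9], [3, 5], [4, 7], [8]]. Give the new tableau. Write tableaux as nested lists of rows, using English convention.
[[1, 2, 6], [3, 5, 9], [4, 7], [8]]

In row 1, 6 replaces 9 (the leftmost entry greater than 6); 9 is bumped to row 2. 9 is appended to row 2. The new tableau is [[1, 2, 6], [3, 5, 9], [4, 7], [8]].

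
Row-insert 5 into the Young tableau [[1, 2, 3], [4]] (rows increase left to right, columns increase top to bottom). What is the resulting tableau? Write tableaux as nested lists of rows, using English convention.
[[1, 2, 3, 5], [4]]

5 is larger than every entry of row 1, so it is appended to row 1. The new tableau is [[1, 2, 3, 5], [4]].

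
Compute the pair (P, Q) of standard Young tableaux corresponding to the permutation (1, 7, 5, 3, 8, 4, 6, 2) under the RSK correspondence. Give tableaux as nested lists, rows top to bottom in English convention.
P = [[1, 2, 4, 6], [3, 8], [5], [7]], Q = [[1, 2, 5, 7], [3, 6], [4], [8]]

Insert each entry of the permutation into P by Schensted row insertion, recording in Q the position of each new cell.

After inserting 1: P = [[1]].
After inserting 7: P = [[1, 7]].
After inserting 5: P = [[1, 5], [7]].
After inserting 3: P = [[1, 3], [5], [7]].
After inserting 8: P = [[1, 3, 8], [5], [7]].
After inserting 4: P = [[1, 3, 4], [5, 8], [7]].
After inserting 6: P = [[1, 3, 4, 6], [5, 8], [7]].
After inserting 2: P = [[1, 2, 4, 6], [3, 8], [5], [7]].

So P = [[1, 2, 4, 6], [3, 8], [5], [7]], Q = [[1, 2, 5, 7], [3, 6], [4], [8]].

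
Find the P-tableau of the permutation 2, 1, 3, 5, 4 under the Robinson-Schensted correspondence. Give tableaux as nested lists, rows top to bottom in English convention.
P = [[1, 3, 4], [2, 5]]

After inserting 2: P = [[2]].
After inserting 1: P = [[1], [2]].
After inserting 3: P = [[1, 3], [2]].
After inserting 5: P = [[1, 3, 5], [2]].
After inserting 4: P = [[1, 3, 4], [2, 5]].

So P = [[1, 3, 4], [2, 5]].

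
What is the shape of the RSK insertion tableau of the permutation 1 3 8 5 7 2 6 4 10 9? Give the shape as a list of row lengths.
[5, 3, 1, 1]

Row-insert each entry into an empty tableau.

After inserting 1: P = [[1]].
After inserting 3: P = [[1, 3]].
After inserting 8: P = [[1, 3, 8]].
After inserting 5: P = [[1, 3, 5], [8]].
After inserting 7: P = [[1, 3, 5, 7], [8]].
After inserting 2: P = [[1, 2, 5, 7], [3], [8]].
After inserting 6: P = [[1, 2, 5, 6], [3, 7], [8]].
After inserting 4: P = [[1, 2, 4, 6], [3, 5], [7], [8]].
After inserting 10: P = [[1, 2, 4, 6, 10], [3, 5], [7], [8]].
After inserting 9: P = [[1, 2, 4, 6, 9], [3, 5, 10], [7], [8]].

The final insertion tableau P = [[1, 2, 4, 6, 9], [3, 5, 10], [7], [8]] has shape [5, 3, 1, 1].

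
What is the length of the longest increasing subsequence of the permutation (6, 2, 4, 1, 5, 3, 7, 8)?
5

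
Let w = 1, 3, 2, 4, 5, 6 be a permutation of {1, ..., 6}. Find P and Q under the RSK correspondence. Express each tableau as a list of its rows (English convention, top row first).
P = [[1, 2, 4, 5, 6], [3]], Q = [[1, 2, 4, 5, 6], [3]]

Insert each entry of the permutation into P by Schensted row insertion, recording in Q the position of each new cell.

Insert 1: appended to row 1. P = [[1]], Q = [[1]].
Insert 3: appended to row 1. P = [[1, 3]], Q = [[1, 2]].
Insert 2: 2 bumps 3 from row 1; 3 starts row 2. P = [[1, 2], [3]], Q = [[1, 2], [3]].
Insert 4: appended to row 1. P = [[1, 2, 4], [3]], Q = [[1, 2, 4], [3]].
Insert 5: appended to row 1. P = [[1, 2, 4, 5], [3]], Q = [[1, 2, 4, 5], [3]].
Insert 6: appended to row 1. P = [[1, 2, 4, 5, 6], [3]], Q = [[1, 2, 4, 5, 6], [3]].

So P = [[1, 2, 4, 5, 6], [3]], Q = [[1, 2, 4, 5, 6], [3]].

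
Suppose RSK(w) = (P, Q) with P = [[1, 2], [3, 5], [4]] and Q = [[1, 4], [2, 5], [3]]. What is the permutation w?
Reverse the RSK construction: for i from n down to 1, find the cell of Q containing i, remove the entry at that cell from P, and reverse-bump it up through P; the value ejected from row 1 is w(i).

Step i=5: Q has 5 at row 2, column 2; remove 5 from row 2 of P and reverse-bump: 5 enters row 1 and ejects 2. So w(5) = 2. P is now [[1, 5], [3], [4]].
Step i=4: Q has 4 at row 1, column 2; remove that cell from P, ejecting 5. So w(4) = 5. P is now [[1], [3], [4]].
Step i=3: Q has 3 at row 3, column 1; remove 4 from row 3 of P and reverse-bump: 4 enters row 2 and ejects 3; 3 enters row 1 and ejects 1. So w(3) = 1. P is now [[3], [4]].
Step i=2: Q has 2 at row 2, column 1; remove 4 from row 2 of P and reverse-bump: 4 enters row 1 and ejects 3. So w(2) = 3. P is now [[4]].
Step i=1: Q has 1 at row 1, column 1; remove that cell from P, ejecting 4. So w(1) = 4. P is now [].

So w = 4 3 1 5 2.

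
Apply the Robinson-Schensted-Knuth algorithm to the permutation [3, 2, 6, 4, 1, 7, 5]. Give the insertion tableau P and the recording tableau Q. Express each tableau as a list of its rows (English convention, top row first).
Insert each entry of the permutation into P by Schensted row insertion, recording in Q the position of each new cell.

After inserting 3: P = [[3]].
After inserting 2: P = [[2], [3]].
After inserting 6: P = [[2, 6], [3]].
After inserting 4: P = [[2, 4], [3, 6]].
After inserting 1: P = [[1, 4], [2, 6], [3]].
After inserting 7: P = [[1, 4, 7], [2, 6], [3]].
After inserting 5: P = [[1, 4, 5], [2, 6, 7], [3]].

So P = [[1, 4, 5], [2, 6, 7], [3]], Q = [[1, 3, 6], [2, 4, 7], [5]].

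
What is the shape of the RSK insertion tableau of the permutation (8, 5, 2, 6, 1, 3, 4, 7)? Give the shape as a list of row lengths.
Row-insert each entry into an empty tableau.

After inserting 8: P = [[8]].
After inserting 5: P = [[5], [8]].
After inserting 2: P = [[2], [5], [8]].
After inserting 6: P = [[2, 6], [5], [8]].
After inserting 1: P = [[1, 6], [2], [5], [8]].
After inserting 3: P = [[1, 3], [2, 6], [5], [8]].
After inserting 4: P = [[1, 3, 4], [2, 6], [5], [8]].
After inserting 7: P = [[1, 3, 4, 7], [2, 6], [5], [8]].

The final insertion tableau P = [[1, 3, 4, 7], [2, 6], [5], [8]] has shape [4, 2, 1, 1].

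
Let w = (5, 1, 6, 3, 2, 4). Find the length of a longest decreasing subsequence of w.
3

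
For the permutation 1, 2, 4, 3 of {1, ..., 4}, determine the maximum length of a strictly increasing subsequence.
3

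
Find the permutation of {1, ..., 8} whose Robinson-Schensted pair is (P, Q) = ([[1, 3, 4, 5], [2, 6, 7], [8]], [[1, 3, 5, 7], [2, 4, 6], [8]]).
Reverse RSK: for i = n, n-1, ..., 1, locate i in Q, remove the corresponding corner cell from P, and reverse-bump its entry up through P; the value ejected from row 1 is w(i).

So w = 2 1 6 3 8 4 7 5.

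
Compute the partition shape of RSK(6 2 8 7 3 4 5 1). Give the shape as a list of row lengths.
[4, 2, 1, 1]

Row-insert each entry into an empty tableau.

After inserting 6: P = [[6]].
After inserting 2: P = [[2], [6]].
After inserting 8: P = [[2, 8], [6]].
After inserting 7: P = [[2, 7], [6, 8]].
After inserting 3: P = [[2, 3], [6, 7], [8]].
After inserting 4: P = [[2, 3, 4], [6, 7], [8]].
After inserting 5: P = [[2, 3, 4, 5], [6, 7], [8]].
After inserting 1: P = [[1, 3, 4, 5], [2, 7], [6], [8]].

The final insertion tableau P = [[1, 3, 4, 5], [2, 7], [6], [8]] has shape [4, 2, 1, 1].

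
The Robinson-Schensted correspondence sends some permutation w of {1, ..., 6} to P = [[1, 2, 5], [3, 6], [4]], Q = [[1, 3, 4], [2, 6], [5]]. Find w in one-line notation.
Reverse the RSK construction: for i from n down to 1, find the cell of Q containing i, remove the entry at that cell from P, and reverse-bump it up through P; the value ejected from row 1 is w(i).

Step i=6: Q has 6 at row 2, column 2; remove 6 from row 2 of P and reverse-bump: 6 enters row 1 and ejects 5. So w(6) = 5. P is now [[1, 2, 6], [3], [4]].
Step i=5: Q has 5 at row 3, column 1; remove 4 from row 3 of P and reverse-bump: 4 enters row 2 and ejects 3; 3 enters row 1 and ejects 2. So w(5) = 2. P is now [[1, 3, 6], [4]].
Step i=4: Q has 4 at row 1, column 3; remove that cell from P, ejecting 6. So w(4) = 6. P is now [[1, 3], [4]].
Step i=3: Q has 3 at row 1, column 2; remove that cell from P, ejecting 3. So w(3) = 3. P is now [[1], [4]].
Step i=2: Q has 2 at row 2, column 1; remove 4 from row 2 of P and reverse-bump: 4 enters row 1 and ejects 1. So w(2) = 1. P is now [[4]].
Step i=1: Q has 1 at row 1, column 1; remove that cell from P, ejecting 4. So w(1) = 4. P is now [].

So w = 4 1 3 6 2 5.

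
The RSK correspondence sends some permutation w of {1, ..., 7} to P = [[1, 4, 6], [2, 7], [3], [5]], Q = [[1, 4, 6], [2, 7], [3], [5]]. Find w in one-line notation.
5 3 2 4 1 7 6

Reverse the RSK construction: for i from n down to 1, find the cell of Q containing i, remove the entry at that cell from P, and reverse-bump it up through P; the value ejected from row 1 is w(i).

Step i=7: Q has 7 at row 2, column 2; remove 7 from row 2 of P and reverse-bump: 7 enters row 1 and ejects 6. So w(7) = 6. P is now [[1, 4, 7], [2], [3], [5]].
Step i=6: Q has 6 at row 1, column 3; remove that cell from P, ejecting 7. So w(6) = 7. P is now [[1, 4], [2], [3], [5]].
Step i=5: Q has 5 at row 4, column 1; remove 5 from row 4 of P and reverse-bump: 5 enters row 3 and ejects 3; 3 enters row 2 and ejects 2; 2 enters row 1 and ejects 1. So w(5) = 1. P is now [[2, 4], [3], [5]].
Step i=4: Q has 4 at row 1, column 2; remove that cell from P, ejecting 4. So w(4) = 4. P is now [[2], [3], [5]].
Step i=3: Q has 3 at row 3, column 1; remove 5 from row 3 of P and reverse-bump: 5 enters row 2 and ejects 3; 3 enters row 1 and ejects 2. So w(3) = 2. P is now [[3], [5]].
Step i=2: Q has 2 at row 2, column 1; remove 5 from row 2 of P and reverse-bump: 5 enters row 1 and ejects 3. So w(2) = 3. P is now [[5]].
Step i=1: Q has 1 at row 1, column 1; remove that cell from P, ejecting 5. So w(1) = 5. P is now [].

So w = 5 3 2 4 1 7 6.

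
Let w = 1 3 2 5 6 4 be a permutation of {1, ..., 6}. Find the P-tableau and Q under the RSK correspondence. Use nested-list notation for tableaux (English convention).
Insert each entry of the permutation into P by Schensted row insertion, recording in Q the position of each new cell.

Insert 1: appended to row 1. P = [[1]].
Insert 3: appended to row 1. P = [[1, 3]].
Insert 2: 2 bumps 3 from row 1; 3 starts row 2. P = [[1, 2], [3]].
Insert 5: appended to row 1. P = [[1, 2, 5], [3]].
Insert 6: appended to row 1. P = [[1, 2, 5, 6], [3]].
Insert 4: 4 bumps 5 from row 1; 5 appends to row 2. P = [[1, 2, 4, 6], [3, 5]].

So P = [[1, 2, 4, 6], [3, 5]], Q = [[1, 2, 4, 5], [3, 6]].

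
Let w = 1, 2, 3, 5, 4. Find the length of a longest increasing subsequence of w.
4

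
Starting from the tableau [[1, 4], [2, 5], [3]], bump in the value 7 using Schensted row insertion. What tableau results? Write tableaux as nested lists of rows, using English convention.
7 is larger than every entry of row 1, so it is appended to row 1. The new tableau is [[1, 4, 7], [2, 5], [3]].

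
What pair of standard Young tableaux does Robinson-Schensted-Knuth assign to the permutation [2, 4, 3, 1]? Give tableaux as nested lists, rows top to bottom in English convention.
Insert each entry of the permutation into P by Schensted row insertion, recording in Q the position of each new cell.

Insert 2: appended to row 1. P = [[2]].
Insert 4: appended to row 1. P = [[2, 4]].
Insert 3: 3 bumps 4 from row 1; 4 starts row 2. P = [[2, 3], [4]].
Insert 1: 1 bumps 2 from row 1; 2 bumps 4 from row 2; 4 starts row 3. P = [[1, 3], [2], [4]].

So P = [[1, 3], [2], [4]], Q = [[1, 2], [3], [4]].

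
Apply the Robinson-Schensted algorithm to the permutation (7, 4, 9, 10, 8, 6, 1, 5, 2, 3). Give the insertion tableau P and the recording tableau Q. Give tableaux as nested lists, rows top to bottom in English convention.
P = [[1, 2, 3], [4, 5, 10], [6, 8], [7], [9]], Q = [[1, 3, 4], [2, 5, 10], [6, 8], [7], [9]]

Insert each entry of the permutation into P by Schensted row insertion, recording in Q the position of each new cell.

Insert 7: appended to row 1. P = [[7]], Q = [[1]].
Insert 4: 4 bumps 7 from row 1; 7 starts row 2. P = [[4], [7]], Q = [[1], [2]].
Insert 9: appended to row 1. P = [[4, 9], [7]], Q = [[1, 3], [2]].
Insert 10: appended to row 1. P = [[4, 9, 10], [7]], Q = [[1, 3, 4], [2]].
Insert 8: 8 bumps 9 from row 1; 9 appends to row 2. P = [[4, 8, 10], [7, 9]], Q = [[1, 3, 4], [2, 5]].
Insert 6: 6 bumps 8 from row 1; 8 bumps 9 from row 2; 9 starts row 3. P = [[4, 6, 10], [7, 8], [9]], Q = [[1, 3, 4], [2, 5], [6]].
Insert 1: 1 bumps 4 from row 1; 4 bumps 7 from row 2; 7 bumps 9 from row 3; 9 starts row 4. P = [[1, 6, 10], [4, 8], [7], [9]], Q = [[1, 3, 4], [2, 5], [6], [7]].
Insert 5: 5 bumps 6 from row 1; 6 bumps 8 from row 2; 8 appends to row 3. P = [[1, 5, 10], [4, 6], [7, 8], [9]], Q = [[1, 3, 4], [2, 5], [6, 8], [7]].
Insert 2: 2 bumps 5 from row 1; 5 bumps 6 from row 2; 6 bumps 7 from row 3; 7 bumps 9 from row 4; 9 starts row 5. P = [[1, 2, 10], [4, 5], [6, 8], [7], [9]], Q = [[1, 3, 4], [2, 5], [6, 8], [7], [9]].
Insert 3: 3 bumps 10 from row 1; 10 appends to row 2. P = [[1, 2, 3], [4, 5, 10], [6, 8], [7], [9]], Q = [[1, 3, 4], [2, 5, 10], [6, 8], [7], [9]].

So P = [[1, 2, 3], [4, 5, 10], [6, 8], [7], [9]], Q = [[1, 3, 4], [2, 5, 10], [6, 8], [7], [9]].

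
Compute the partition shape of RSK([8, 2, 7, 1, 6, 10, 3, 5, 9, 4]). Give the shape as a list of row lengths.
[4, 3, 1, 1, 1]

Row-insert each entry into an empty tableau.

After inserting 8: P = [[8]].
After inserting 2: P = [[2], [8]].
After inserting 7: P = [[2, 7], [8]].
After inserting 1: P = [[1, 7], [2], [8]].
After inserting 6: P = [[1, 6], [2, 7], [8]].
After inserting 10: P = [[1, 6, 10], [2, 7], [8]].
After inserting 3: P = [[1, 3, 10], [2, 6], [7], [8]].
After inserting 5: P = [[1, 3, 5], [2, 6, 10], [7], [8]].
After inserting 9: P = [[1, 3, 5, 9], [2, 6, 10], [7], [8]].
After inserting 4: P = [[1, 3, 4, 9], [2, 5, 10], [6], [7], [8]].

The final insertion tableau P = [[1, 3, 4, 9], [2, 5, 10], [6], [7], [8]] has shape [4, 3, 1, 1, 1].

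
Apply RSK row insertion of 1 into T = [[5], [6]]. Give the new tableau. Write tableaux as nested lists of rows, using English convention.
[[1], [5], [6]]

In row 1, 1 replaces 5 (the leftmost entry greater than 1); 5 is bumped to row 2. In row 2, 5 replaces 6 (the leftmost entry greater than 5); 6 is bumped to row 3. 6 starts a new row 3. The new tableau is [[1], [5], [6]].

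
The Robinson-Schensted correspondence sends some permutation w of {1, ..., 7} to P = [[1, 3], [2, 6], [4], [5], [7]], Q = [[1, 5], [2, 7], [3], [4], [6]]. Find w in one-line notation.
Reverse the RSK construction: for i from n down to 1, find the cell of Q containing i, remove the entry at that cell from P, and reverse-bump it up through P; the value ejected from row 1 is w(i).

Step i=7: Q has 7 at row 2, column 2; remove 6 from row 2 of P and reverse-bump: 6 enters row 1 and ejects 3. So w(7) = 3. P is now [[1, 6], [2], [4], [5], [7]].
Step i=6: Q has 6 at row 5, column 1; remove 7 from row 5 of P and reverse-bump: 7 enters row 4 and ejects 5; 5 enters row 3 and ejects 4; 4 enters row 2 and ejects 2; 2 enters row 1 and ejects 1. So w(6) = 1. P is now [[2, 6], [4], [5], [7]].
Step i=5: Q has 5 at row 1, column 2; remove that cell from P, ejecting 6. So w(5) = 6. P is now [[2], [4], [5], [7]].
Step i=4: Q has 4 at row 4, column 1; remove 7 from row 4 of P and reverse-bump: 7 enters row 3 and ejects 5; 5 enters row 2 and ejects 4; 4 enters row 1 and ejects 2. So w(4) = 2. P is now [[4], [5], [7]].
Step i=3: Q has 3 at row 3, column 1; remove 7 from row 3 of P and reverse-bump: 7 enters row 2 and ejects 5; 5 enters row 1 and ejects 4. So w(3) = 4. P is now [[5], [7]].
Step i=2: Q has 2 at row 2, column 1; remove 7 from row 2 of P and reverse-bump: 7 enters row 1 and ejects 5. So w(2) = 5. P is now [[7]].
Step i=1: Q has 1 at row 1, column 1; remove that cell from P, ejecting 7. So w(1) = 7. P is now [].

So w = 7 5 4 2 6 1 3.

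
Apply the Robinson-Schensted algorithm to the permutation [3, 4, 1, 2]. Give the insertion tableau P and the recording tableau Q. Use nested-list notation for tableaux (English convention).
P = [[1, 2], [3, 4]], Q = [[1, 2], [3, 4]]

Insert each entry of the permutation into P by Schensted row insertion, recording in Q the position of each new cell.

Insert 3: appended to row 1. P = [[3]].
Insert 4: appended to row 1. P = [[3, 4]].
Insert 1: 1 bumps 3 from row 1; 3 starts row 2. P = [[1, 4], [3]].
Insert 2: 2 bumps 4 from row 1; 4 appends to row 2. P = [[1, 2], [3, 4]].

So P = [[1, 2], [3, 4]], Q = [[1, 2], [3, 4]].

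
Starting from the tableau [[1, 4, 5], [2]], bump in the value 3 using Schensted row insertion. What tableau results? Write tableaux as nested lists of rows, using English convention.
In row 1, 3 replaces 4 (the leftmost entry greater than 3); 4 is bumped to row 2. 4 is appended to row 2. The new tableau is [[1, 3, 5], [2, 4]].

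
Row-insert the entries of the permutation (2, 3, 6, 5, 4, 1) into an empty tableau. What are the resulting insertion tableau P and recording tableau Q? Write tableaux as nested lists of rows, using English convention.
Insert each entry of the permutation into P by Schensted row insertion, recording in Q the position of each new cell.

Insert 2: appended to row 1. P = [[2]].
Insert 3: appended to row 1. P = [[2, 3]].
Insert 6: appended to row 1. P = [[2, 3, 6]].
Insert 5: 5 bumps 6 from row 1; 6 starts row 2. P = [[2, 3, 5], [6]].
Insert 4: 4 bumps 5 from row 1; 5 bumps 6 from row 2; 6 starts row 3. P = [[2, 3, 4], [5], [6]].
Insert 1: 1 bumps 2 from row 1; 2 bumps 5 from row 2; 5 bumps 6 from row 3; 6 starts row 4. P = [[1, 3, 4], [2], [5], [6]].

So P = [[1, 3, 4], [2], [5], [6]], Q = [[1, 2, 3], [4], [5], [6]].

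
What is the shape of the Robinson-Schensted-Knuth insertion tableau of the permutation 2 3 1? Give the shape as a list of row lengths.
[2, 1]

Row-insert each entry into an empty tableau.

After inserting 2: P = [[2]].
After inserting 3: P = [[2, 3]].
After inserting 1: P = [[1, 3], [2]].

The final insertion tableau P = [[1, 3], [2]] has shape [2, 1].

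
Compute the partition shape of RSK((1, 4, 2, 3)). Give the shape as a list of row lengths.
[3, 1]

Row-insert each entry into an empty tableau.

After inserting 1: P = [[1]].
After inserting 4: P = [[1, 4]].
After inserting 2: P = [[1, 2], [4]].
After inserting 3: P = [[1, 2, 3], [4]].

The final insertion tableau P = [[1, 2, 3], [4]] has shape [3, 1].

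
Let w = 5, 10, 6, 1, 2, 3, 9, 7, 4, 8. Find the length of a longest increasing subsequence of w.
5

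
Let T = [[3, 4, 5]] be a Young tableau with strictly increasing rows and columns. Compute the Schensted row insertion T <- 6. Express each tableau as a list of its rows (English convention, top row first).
[[3, 4, 5, 6]]

6 is larger than every entry of row 1, so it is appended to row 1. The new tableau is [[3, 4, 5, 6]].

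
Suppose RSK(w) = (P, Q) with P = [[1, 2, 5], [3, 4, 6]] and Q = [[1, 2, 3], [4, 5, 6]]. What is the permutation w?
Reverse the RSK construction: for i from n down to 1, find the cell of Q containing i, remove the entry at that cell from P, and reverse-bump it up through P; the value ejected from row 1 is w(i).

Step i=6: Q has 6 at row 2, column 3; remove 6 from row 2 of P and reverse-bump: 6 enters row 1 and ejects 5. So w(6) = 5. P is now [[1, 2, 6], [3, 4]].
Step i=5: Q has 5 at row 2, column 2; remove 4 from row 2 of P and reverse-bump: 4 enters row 1 and ejects 2. So w(5) = 2. P is now [[1, 4, 6], [3]].
Step i=4: Q has 4 at row 2, column 1; remove 3 from row 2 of P and reverse-bump: 3 enters row 1 and ejects 1. So w(4) = 1. P is now [[3, 4, 6]].
Step i=3: Q has 3 at row 1, column 3; remove that cell from P, ejecting 6. So w(3) = 6. P is now [[3, 4]].
Step i=2: Q has 2 at row 1, column 2; remove that cell from P, ejecting 4. So w(2) = 4. P is now [[3]].
Step i=1: Q has 1 at row 1, column 1; remove that cell from P, ejecting 3. So w(1) = 3. P is now [].

So w = 3 4 6 1 2 5.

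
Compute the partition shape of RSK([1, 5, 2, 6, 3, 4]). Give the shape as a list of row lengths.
Row-insert each entry into an empty tableau.

After inserting 1: P = [[1]].
After inserting 5: P = [[1, 5]].
After inserting 2: P = [[1, 2], [5]].
After inserting 6: P = [[1, 2, 6], [5]].
After inserting 3: P = [[1, 2, 3], [5, 6]].
After inserting 4: P = [[1, 2, 3, 4], [5, 6]].

The final insertion tableau P = [[1, 2, 3, 4], [5, 6]] has shape [4, 2].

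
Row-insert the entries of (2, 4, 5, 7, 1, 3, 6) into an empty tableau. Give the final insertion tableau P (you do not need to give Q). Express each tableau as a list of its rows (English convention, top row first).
P = [[1, 3, 5, 6], [2, 4, 7]]

After inserting 2: P = [[2]].
After inserting 4: P = [[2, 4]].
After inserting 5: P = [[2, 4, 5]].
After inserting 7: P = [[2, 4, 5, 7]].
After inserting 1: P = [[1, 4, 5, 7], [2]].
After inserting 3: P = [[1, 3, 5, 7], [2, 4]].
After inserting 6: P = [[1, 3, 5, 6], [2, 4, 7]].

So P = [[1, 3, 5, 6], [2, 4, 7]].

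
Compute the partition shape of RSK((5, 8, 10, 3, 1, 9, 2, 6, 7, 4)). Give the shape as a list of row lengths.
[4, 3, 2, 1]

Row-insert each entry into an empty tableau.

After inserting 5: P = [[5]].
After inserting 8: P = [[5, 8]].
After inserting 10: P = [[5, 8, 10]].
After inserting 3: P = [[3, 8, 10], [5]].
After inserting 1: P = [[1, 8, 10], [3], [5]].
After inserting 9: P = [[1, 8, 9], [3, 10], [5]].
After inserting 2: P = [[1, 2, 9], [3, 8], [5, 10]].
After inserting 6: P = [[1, 2, 6], [3, 8, 9], [5, 10]].
After inserting 7: P = [[1, 2, 6, 7], [3, 8, 9], [5, 10]].
After inserting 4: P = [[1, 2, 4, 7], [3, 6, 9], [5, 8], [10]].

The final insertion tableau P = [[1, 2, 4, 7], [3, 6, 9], [5, 8], [10]] has shape [4, 3, 2, 1].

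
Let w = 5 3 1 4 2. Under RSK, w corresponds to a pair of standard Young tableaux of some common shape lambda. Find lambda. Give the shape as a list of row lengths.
[2, 2, 1]

Row-insert each entry into an empty tableau.

After inserting 5: P = [[5]].
After inserting 3: P = [[3], [5]].
After inserting 1: P = [[1], [3], [5]].
After inserting 4: P = [[1, 4], [3], [5]].
After inserting 2: P = [[1, 2], [3, 4], [5]].

The final insertion tableau P = [[1, 2], [3, 4], [5]] has shape [2, 2, 1].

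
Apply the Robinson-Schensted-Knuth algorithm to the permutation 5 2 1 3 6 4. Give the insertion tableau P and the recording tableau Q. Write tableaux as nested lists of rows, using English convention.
P = [[1, 3, 4], [2, 6], [5]], Q = [[1, 4, 5], [2, 6], [3]]

Insert each entry of the permutation into P by Schensted row insertion, recording in Q the position of each new cell.

After inserting 5: P = [[5]].
After inserting 2: P = [[2], [5]].
After inserting 1: P = [[1], [2], [5]].
After inserting 3: P = [[1, 3], [2], [5]].
After inserting 6: P = [[1, 3, 6], [2], [5]].
After inserting 4: P = [[1, 3, 4], [2, 6], [5]].

So P = [[1, 3, 4], [2, 6], [5]], Q = [[1, 4, 5], [2, 6], [3]].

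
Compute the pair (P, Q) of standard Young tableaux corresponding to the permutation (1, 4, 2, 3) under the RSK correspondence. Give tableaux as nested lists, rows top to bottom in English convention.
Insert each entry of the permutation into P by Schensted row insertion, recording in Q the position of each new cell.

Insert 1: appended to row 1. P = [[1]], Q = [[1]].
Insert 4: appended to row 1. P = [[1, 4]], Q = [[1, 2]].
Insert 2: 2 bumps 4 from row 1; 4 starts row 2. P = [[1, 2], [4]], Q = [[1, 2], [3]].
Insert 3: appended to row 1. P = [[1, 2, 3], [4]], Q = [[1, 2, 4], [3]].

So P = [[1, 2, 3], [4]], Q = [[1, 2, 4], [3]].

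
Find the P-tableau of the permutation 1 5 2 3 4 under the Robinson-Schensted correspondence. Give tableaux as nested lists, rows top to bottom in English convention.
P = [[1, 2, 3, 4], [5]]

Insert 1: appended to row 1. P = [[1]].
Insert 5: appended to row 1. P = [[1, 5]].
Insert 2: 2 bumps 5 from row 1; 5 starts row 2. P = [[1, 2], [5]].
Insert 3: appended to row 1. P = [[1, 2, 3], [5]].
Insert 4: appended to row 1. P = [[1, 2, 3, 4], [5]].

So P = [[1, 2, 3, 4], [5]].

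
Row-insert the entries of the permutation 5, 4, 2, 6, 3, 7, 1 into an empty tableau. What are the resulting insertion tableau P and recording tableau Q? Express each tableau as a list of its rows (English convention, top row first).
Insert each entry of the permutation into P by Schensted row insertion, recording in Q the position of each new cell.

Insert 5: appended to row 1. P = [[5]], Q = [[1]].
Insert 4: 4 bumps 5 from row 1; 5 starts row 2. P = [[4], [5]], Q = [[1], [2]].
Insert 2: 2 bumps 4 from row 1; 4 bumps 5 from row 2; 5 starts row 3. P = [[2], [4], [5]], Q = [[1], [2], [3]].
Insert 6: appended to row 1. P = [[2, 6], [4], [5]], Q = [[1, 4], [2], [3]].
Insert 3: 3 bumps 6 from row 1; 6 appends to row 2. P = [[2, 3], [4, 6], [5]], Q = [[1, 4], [2, 5], [3]].
Insert 7: appended to row 1. P = [[2, 3, 7], [4, 6], [5]], Q = [[1, 4, 6], [2, 5], [3]].
Insert 1: 1 bumps 2 from row 1; 2 bumps 4 from row 2; 4 bumps 5 from row 3; 5 starts row 4. P = [[1, 3, 7], [2, 6], [4], [5]], Q = [[1, 4, 6], [2, 5], [3], [7]].

So P = [[1, 3, 7], [2, 6], [4], [5]], Q = [[1, 4, 6], [2, 5], [3], [7]].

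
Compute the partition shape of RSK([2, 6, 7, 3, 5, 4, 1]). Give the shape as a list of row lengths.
RSK row insertion gives P = [[1, 3, 4], [2, 7], [5], [6]], which has shape [3, 2, 1, 1].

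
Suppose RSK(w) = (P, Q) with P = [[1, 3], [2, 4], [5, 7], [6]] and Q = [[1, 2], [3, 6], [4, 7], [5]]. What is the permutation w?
6 7 5 2 1 4 3

Reverse the RSK construction: for i from n down to 1, find the cell of Q containing i, remove the entry at that cell from P, and reverse-bump it up through P; the value ejected from row 1 is w(i).

Step i=7: Q has 7 at row 3, column 2; remove 7 from row 3 of P and reverse-bump: 7 enters row 2 and ejects 4; 4 enters row 1 and ejects 3. So w(7) = 3. P is now [[1, 4], [2, 7], [5], [6]].
Step i=6: Q has 6 at row 2, column 2; remove 7 from row 2 of P and reverse-bump: 7 enters row 1 and ejects 4. So w(6) = 4. P is now [[1, 7], [2], [5], [6]].
Step i=5: Q has 5 at row 4, column 1; remove 6 from row 4 of P and reverse-bump: 6 enters row 3 and ejects 5; 5 enters row 2 and ejects 2; 2 enters row 1 and ejects 1. So w(5) = 1. P is now [[2, 7], [5], [6]].
Step i=4: Q has 4 at row 3, column 1; remove 6 from row 3 of P and reverse-bump: 6 enters row 2 and ejects 5; 5 enters row 1 and ejects 2. So w(4) = 2. P is now [[5, 7], [6]].
Step i=3: Q has 3 at row 2, column 1; remove 6 from row 2 of P and reverse-bump: 6 enters row 1 and ejects 5. So w(3) = 5. P is now [[6, 7]].
Step i=2: Q has 2 at row 1, column 2; remove that cell from P, ejecting 7. So w(2) = 7. P is now [[6]].
Step i=1: Q has 1 at row 1, column 1; remove that cell from P, ejecting 6. So w(1) = 6. P is now [].

So w = 6 7 5 2 1 4 3.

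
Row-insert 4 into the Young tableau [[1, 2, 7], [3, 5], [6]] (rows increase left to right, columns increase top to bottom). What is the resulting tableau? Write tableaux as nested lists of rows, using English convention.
In row 1, 4 replaces 7 (the leftmost entry greater than 4); 7 is bumped to row 2. 7 is appended to row 2. The new tableau is [[1, 2, 4], [3, 5, 7], [6]].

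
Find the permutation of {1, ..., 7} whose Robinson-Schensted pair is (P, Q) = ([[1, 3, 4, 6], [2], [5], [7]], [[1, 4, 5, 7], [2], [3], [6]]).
7 5 2 3 4 1 6

Reverse the RSK construction: for i from n down to 1, find the cell of Q containing i, remove the entry at that cell from P, and reverse-bump it up through P; the value ejected from row 1 is w(i).

Step i=7: Q has 7 at row 1, column 4; remove that cell from P, ejecting 6. So w(7) = 6. P is now [[1, 3, 4], [2], [5], [7]].
Step i=6: Q has 6 at row 4, column 1; remove 7 from row 4 of P and reverse-bump: 7 enters row 3 and ejects 5; 5 enters row 2 and ejects 2; 2 enters row 1 and ejects 1. So w(6) = 1. P is now [[2, 3, 4], [5], [7]].
Step i=5: Q has 5 at row 1, column 3; remove that cell from P, ejecting 4. So w(5) = 4. P is now [[2, 3], [5], [7]].
Step i=4: Q has 4 at row 1, column 2; remove that cell from P, ejecting 3. So w(4) = 3. P is now [[2], [5], [7]].
Step i=3: Q has 3 at row 3, column 1; remove 7 from row 3 of P and reverse-bump: 7 enters row 2 and ejects 5; 5 enters row 1 and ejects 2. So w(3) = 2. P is now [[5], [7]].
Step i=2: Q has 2 at row 2, column 1; remove 7 from row 2 of P and reverse-bump: 7 enters row 1 and ejects 5. So w(2) = 5. P is now [[7]].
Step i=1: Q has 1 at row 1, column 1; remove that cell from P, ejecting 7. So w(1) = 7. P is now [].

So w = 7 5 2 3 4 1 6.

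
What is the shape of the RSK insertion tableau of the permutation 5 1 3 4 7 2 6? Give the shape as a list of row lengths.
[4, 2, 1]

Row-insert each entry into an empty tableau.

After inserting 5: P = [[5]].
After inserting 1: P = [[1], [5]].
After inserting 3: P = [[1, 3], [5]].
After inserting 4: P = [[1, 3, 4], [5]].
After inserting 7: P = [[1, 3, 4, 7], [5]].
After inserting 2: P = [[1, 2, 4, 7], [3], [5]].
After inserting 6: P = [[1, 2, 4, 6], [3, 7], [5]].

The final insertion tableau P = [[1, 2, 4, 6], [3, 7], [5]] has shape [4, 2, 1].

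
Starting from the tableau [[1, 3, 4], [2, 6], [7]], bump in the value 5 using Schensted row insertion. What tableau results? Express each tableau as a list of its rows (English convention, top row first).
5 is larger than every entry of row 1, so it is appended to row 1. The new tableau is [[1, 3, 4, 5], [2, 6], [7]].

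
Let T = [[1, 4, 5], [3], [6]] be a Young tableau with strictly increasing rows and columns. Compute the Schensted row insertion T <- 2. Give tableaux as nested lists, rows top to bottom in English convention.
In row 1, 2 replaces 4 (the leftmost entry greater than 2); 4 is bumped to row 2. 4 is appended to row 2. The new tableau is [[1, 2, 5], [3, 4], [6]].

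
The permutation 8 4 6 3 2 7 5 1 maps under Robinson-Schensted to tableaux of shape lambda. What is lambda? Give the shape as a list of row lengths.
[3, 2, 1, 1, 1]

Row-insert each entry into an empty tableau.

After inserting 8: P = [[8]].
After inserting 4: P = [[4], [8]].
After inserting 6: P = [[4, 6], [8]].
After inserting 3: P = [[3, 6], [4], [8]].
After inserting 2: P = [[2, 6], [3], [4], [8]].
After inserting 7: P = [[2, 6, 7], [3], [4], [8]].
After inserting 5: P = [[2, 5, 7], [3, 6], [4], [8]].
After inserting 1: P = [[1, 5, 7], [2, 6], [3], [4], [8]].

The final insertion tableau P = [[1, 5, 7], [2, 6], [3], [4], [8]] has shape [3, 2, 1, 1, 1].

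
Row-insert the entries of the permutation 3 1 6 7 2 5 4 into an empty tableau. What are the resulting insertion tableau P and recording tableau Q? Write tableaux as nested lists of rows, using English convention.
Insert each entry of the permutation into P by Schensted row insertion, recording in Q the position of each new cell.

After inserting 3: P = [[3]].
After inserting 1: P = [[1], [3]].
After inserting 6: P = [[1, 6], [3]].
After inserting 7: P = [[1, 6, 7], [3]].
After inserting 2: P = [[1, 2, 7], [3, 6]].
After inserting 5: P = [[1, 2, 5], [3, 6, 7]].
After inserting 4: P = [[1, 2, 4], [3, 5, 7], [6]].

So P = [[1, 2, 4], [3, 5, 7], [6]], Q = [[1, 3, 4], [2, 5, 6], [7]].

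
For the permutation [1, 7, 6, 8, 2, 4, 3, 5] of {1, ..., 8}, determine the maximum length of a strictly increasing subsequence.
4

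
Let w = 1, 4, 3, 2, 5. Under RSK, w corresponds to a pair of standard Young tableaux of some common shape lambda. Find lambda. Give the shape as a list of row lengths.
[3, 1, 1]

Row-insert each entry into an empty tableau.

After inserting 1: P = [[1]].
After inserting 4: P = [[1, 4]].
After inserting 3: P = [[1, 3], [4]].
After inserting 2: P = [[1, 2], [3], [4]].
After inserting 5: P = [[1, 2, 5], [3], [4]].

The final insertion tableau P = [[1, 2, 5], [3], [4]] has shape [3, 1, 1].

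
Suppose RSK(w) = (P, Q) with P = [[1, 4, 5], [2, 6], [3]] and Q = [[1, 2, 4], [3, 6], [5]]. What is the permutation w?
3 4 2 6 1 5

Reverse the RSK construction: for i from n down to 1, find the cell of Q containing i, remove the entry at that cell from P, and reverse-bump it up through P; the value ejected from row 1 is w(i).

Step i=6: Q has 6 at row 2, column 2; remove 6 from row 2 of P and reverse-bump: 6 enters row 1 and ejects 5. So w(6) = 5. P is now [[1, 4, 6], [2], [3]].
Step i=5: Q has 5 at row 3, column 1; remove 3 from row 3 of P and reverse-bump: 3 enters row 2 and ejects 2; 2 enters row 1 and ejects 1. So w(5) = 1. P is now [[2, 4, 6], [3]].
Step i=4: Q has 4 at row 1, column 3; remove that cell from P, ejecting 6. So w(4) = 6. P is now [[2, 4], [3]].
Step i=3: Q has 3 at row 2, column 1; remove 3 from row 2 of P and reverse-bump: 3 enters row 1 and ejects 2. So w(3) = 2. P is now [[3, 4]].
Step i=2: Q has 2 at row 1, column 2; remove that cell from P, ejecting 4. So w(2) = 4. P is now [[3]].
Step i=1: Q has 1 at row 1, column 1; remove that cell from P, ejecting 3. So w(1) = 3. P is now [].

So w = 3 4 2 6 1 5.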